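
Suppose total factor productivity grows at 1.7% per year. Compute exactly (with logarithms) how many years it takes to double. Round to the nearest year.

41 years

t = ln(2) / ln(1 + 0.017) = 0.6931 / 0.016857 ≈ 41.12.
≈ 41 years.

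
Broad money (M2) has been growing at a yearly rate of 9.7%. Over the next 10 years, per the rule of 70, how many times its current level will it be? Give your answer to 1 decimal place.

Doubling time ≈ 70/9.7 = 7.22 years.
10 years / 7.22 ≈ 1.39 doublings → factor 2^1.39 ≈ 2.6.

2.6 times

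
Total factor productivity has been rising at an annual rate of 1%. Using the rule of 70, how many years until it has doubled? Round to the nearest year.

Doubling time ≈ 70 / 1 = 70.00 years.

70 years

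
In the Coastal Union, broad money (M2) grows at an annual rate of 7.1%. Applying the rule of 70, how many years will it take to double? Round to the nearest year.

70/7.1 ≈ 9.86, so it doubles roughly every 10 years.

about 10 years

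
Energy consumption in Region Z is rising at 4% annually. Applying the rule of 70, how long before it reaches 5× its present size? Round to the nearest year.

Doubling time ≈ 70/4 = 17.50 years.
Reaching 5× takes log₂(5) ≈ 2.32 doublings.
2.32 × 17.50 ≈ 41 years.

≈ 41 years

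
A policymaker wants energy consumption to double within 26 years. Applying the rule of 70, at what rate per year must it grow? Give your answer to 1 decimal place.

70 / 26 ≈ 2.69, so about 2.7% per year.

approximately 2.7%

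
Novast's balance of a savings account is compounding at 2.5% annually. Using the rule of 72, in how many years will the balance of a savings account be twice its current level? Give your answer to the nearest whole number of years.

roughly 29 years

72/2.5 ≈ 28.80, so it doubles roughly every 29 years.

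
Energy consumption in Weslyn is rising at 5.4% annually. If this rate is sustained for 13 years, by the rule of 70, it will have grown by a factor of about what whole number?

Doubling time ≈ 70/5.4 = 12.96 years.
13/12.96 ≈ 1 doubling, so about 2^1 = 2×.

about 2 times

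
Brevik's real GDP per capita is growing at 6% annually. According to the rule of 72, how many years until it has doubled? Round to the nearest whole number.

Doubling time ≈ 72 / 6 = 12.00 years.

12 years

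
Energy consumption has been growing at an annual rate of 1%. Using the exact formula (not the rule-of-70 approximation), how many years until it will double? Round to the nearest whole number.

t = ln(2) / ln(1 + 0.01) = 0.6931 / 0.009950 ≈ 69.66.
≈ 70 years.

70 years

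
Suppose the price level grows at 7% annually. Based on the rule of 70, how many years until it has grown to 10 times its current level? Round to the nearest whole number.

≈ 33 years

Doubling time ≈ 70/7 = 10.00 years.
10× is log₂ 10 ≈ 3.32 doublings, so ≈ 3.32 × 10.00 = 33 years.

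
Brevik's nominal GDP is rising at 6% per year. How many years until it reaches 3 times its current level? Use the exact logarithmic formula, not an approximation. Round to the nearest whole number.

19 years

t = ln(3) / ln(1 + 0.06) = 1.0986 / 0.058269 ≈ 18.85.
≈ 19 years.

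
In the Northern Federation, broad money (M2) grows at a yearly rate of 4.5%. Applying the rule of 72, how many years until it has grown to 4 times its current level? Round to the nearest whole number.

One doubling takes 72/4.5 = 16.00 years.
4× is 2 doublings, so 2 × 16.00 ≈ 32 years.

around 32 years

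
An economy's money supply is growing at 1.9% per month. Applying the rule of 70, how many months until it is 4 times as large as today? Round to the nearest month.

One doubling takes 70/1.9 = 36.84 months.
4 = 2^2, so 2 doublings → 74 months.

roughly 74 months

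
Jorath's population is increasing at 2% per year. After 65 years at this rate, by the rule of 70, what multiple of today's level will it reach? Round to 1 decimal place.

3.6 times

Doubling time ≈ 70/2 = 35.00 years.
65 years / 35.00 ≈ 1.86 doublings → factor 2^1.86 ≈ 3.6.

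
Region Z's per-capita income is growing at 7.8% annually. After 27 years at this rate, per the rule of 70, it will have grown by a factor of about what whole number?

≈ 8 times

At 7.8% one doubling takes ≈ 8.97 years; 27 years is 3 of them, so ×8.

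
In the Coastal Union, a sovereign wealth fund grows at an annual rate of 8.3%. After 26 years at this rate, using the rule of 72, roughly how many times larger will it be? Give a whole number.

At 8.3% one doubling takes ≈ 8.67 years; 26 years is 3 of them, so ×8.

around 8 times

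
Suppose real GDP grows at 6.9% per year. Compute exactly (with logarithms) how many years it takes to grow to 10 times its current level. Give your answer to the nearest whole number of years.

35 years

t = ln(10) / ln(1 + 0.069) = 2.3026 / 0.066724 ≈ 34.51.
≈ 35 years.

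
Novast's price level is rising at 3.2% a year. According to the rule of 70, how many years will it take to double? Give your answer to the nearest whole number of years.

roughly 22 years

At 3.2%, doubling takes about 70/3.2 = 21.88 years.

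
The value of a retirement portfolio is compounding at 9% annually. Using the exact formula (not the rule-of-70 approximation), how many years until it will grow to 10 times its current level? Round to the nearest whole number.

t = ln(10) / ln(1 + 0.09) = 2.3026 / 0.086178 ≈ 26.72.
≈ 27 years.

27 years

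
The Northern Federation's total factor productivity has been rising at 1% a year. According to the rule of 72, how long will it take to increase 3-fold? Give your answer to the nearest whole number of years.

about 114 years

One doubling takes 72/1 = 72.00 years.
Reaching 3× takes log₂(3) ≈ 1.58 doublings.
1.58 × 72.00 ≈ 114 years.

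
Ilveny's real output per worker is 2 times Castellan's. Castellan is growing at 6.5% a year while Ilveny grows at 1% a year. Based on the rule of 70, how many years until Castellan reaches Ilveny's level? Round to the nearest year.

about 13 years

The growth-rate gap is 6.5% − 1% = 5.5 percentage points.
So the ratio between them halves every 70/5.5 ≈ 12.73 years.
A 2 times gap closes after 1 halving: 1 × 12.73 ≈ 13 years.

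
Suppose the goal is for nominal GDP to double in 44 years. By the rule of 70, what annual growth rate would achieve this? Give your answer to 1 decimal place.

roughly 1.6% annually

70 / 44 ≈ 1.59, so about 1.6% annually.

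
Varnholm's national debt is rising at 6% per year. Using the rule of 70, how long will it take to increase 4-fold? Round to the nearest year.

At 6% it doubles every 70/6 ≈ 11.67 years.
Getting to 4× needs 2 doublings: 2 × 11.67 ≈ 23 years.

about 23 years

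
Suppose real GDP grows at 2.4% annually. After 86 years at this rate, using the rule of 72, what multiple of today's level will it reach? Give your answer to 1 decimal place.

Doubling time ≈ 72/2.4 = 30.00 years.
86 years / 30.00 ≈ 2.87 doublings → factor 2^2.87 ≈ 7.3.

≈ 7.3 times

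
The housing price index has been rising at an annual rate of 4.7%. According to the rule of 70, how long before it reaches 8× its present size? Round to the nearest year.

45 years

At 4.7% it doubles every 70/4.7 ≈ 14.89 years.
8 = 2^3, so 3 doublings → 45 years.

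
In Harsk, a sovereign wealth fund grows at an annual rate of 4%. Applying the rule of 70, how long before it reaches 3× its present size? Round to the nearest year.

around 28 years

One doubling takes 70/4 = 17.50 years.
Reaching 3× takes log₂(3) ≈ 1.58 doublings.
1.58 × 17.50 ≈ 28 years.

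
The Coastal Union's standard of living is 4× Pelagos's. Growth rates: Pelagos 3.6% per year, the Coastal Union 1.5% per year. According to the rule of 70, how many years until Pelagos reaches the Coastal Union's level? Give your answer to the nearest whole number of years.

≈ 67 years

Pelagos gains on the Coastal Union at 3.6% − 1.5% = 2.1 points a year.
At that relative rate the gap halves every 70/2.1 ≈ 33.33 years.
A 4× gap closes after 2 halvings: 2 × 33.33 ≈ 67 years.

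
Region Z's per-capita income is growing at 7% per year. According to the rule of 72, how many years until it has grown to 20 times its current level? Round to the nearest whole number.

roughly 44 years

At 7% it doubles every 72/7 ≈ 10.29 years.
Reaching 20× takes log₂(20) ≈ 4.32 doublings.
4.32 × 10.29 ≈ 44 years.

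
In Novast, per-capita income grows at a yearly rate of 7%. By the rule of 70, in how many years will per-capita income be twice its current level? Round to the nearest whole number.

70/7 ≈ 10.00, so it doubles roughly every 10 years.

around 10 years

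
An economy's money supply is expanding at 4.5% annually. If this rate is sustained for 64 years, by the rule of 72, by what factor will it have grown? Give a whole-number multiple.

Doubling time ≈ 72/4.5 = 16.00 years.
64/16.00 ≈ 4 doublings, so about 2^4 = 16×.

about 16 times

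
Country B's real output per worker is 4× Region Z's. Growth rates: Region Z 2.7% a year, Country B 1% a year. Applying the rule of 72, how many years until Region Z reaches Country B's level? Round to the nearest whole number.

≈ 85 years

What matters is the difference: 1.7 pp.
Rule of 72 on the gap: the ratio halves every 72/1.7 ≈ 42.35 years.
A 4× gap closes after 2 halvings: 2 × 42.35 ≈ 85 years.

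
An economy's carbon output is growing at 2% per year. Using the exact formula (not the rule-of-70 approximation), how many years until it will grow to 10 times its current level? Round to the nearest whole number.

116 years

t = ln(10) / ln(1 + 0.02) = 2.3026 / 0.019803 ≈ 116.28.
≈ 116 years.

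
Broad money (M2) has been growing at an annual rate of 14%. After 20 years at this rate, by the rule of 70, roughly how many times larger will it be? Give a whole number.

At 14% one doubling takes ≈ 5.00 years; 20 years is 4 of them, so ×16.

≈ 16 times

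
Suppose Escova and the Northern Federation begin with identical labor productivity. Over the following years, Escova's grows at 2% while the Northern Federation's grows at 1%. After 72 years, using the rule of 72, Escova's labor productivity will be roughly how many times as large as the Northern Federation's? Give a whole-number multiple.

2 times

Rate gap = 2% − 1% = 1 point.
The ratio doubles every 72/1 ≈ 72.00 years.
72/72.00 ≈ 1.00 doublings → ratio ≈ 2^1.00 ≈ 2.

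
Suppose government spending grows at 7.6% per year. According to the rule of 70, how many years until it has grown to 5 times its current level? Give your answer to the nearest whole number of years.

One doubling takes 70/7.6 = 9.21 years.
Reaching 5× takes log₂(5) ≈ 2.32 doublings.
2.32 × 9.21 ≈ 21 years.

21 years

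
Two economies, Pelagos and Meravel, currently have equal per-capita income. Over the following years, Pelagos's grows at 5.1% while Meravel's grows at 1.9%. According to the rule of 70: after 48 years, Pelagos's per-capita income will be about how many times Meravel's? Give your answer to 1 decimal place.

Only the 3.2-point difference matters.
70/3.2 ≈ 21.88 years per doubling of the ratio; 48 years gives 2.19 doublings, so ≈ 4.6×.

≈ 4.6 times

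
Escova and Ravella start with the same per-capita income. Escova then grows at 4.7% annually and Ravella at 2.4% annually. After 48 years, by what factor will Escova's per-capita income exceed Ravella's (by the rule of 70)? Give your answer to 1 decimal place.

about 3.0 times

Escova pulls ahead at 2.3 pp per year, so the ratio doubles every 70/2.3 ≈ 30.43 years.
In 48 years that's 1.58 doublings: 2^1.58 ≈ 3.0.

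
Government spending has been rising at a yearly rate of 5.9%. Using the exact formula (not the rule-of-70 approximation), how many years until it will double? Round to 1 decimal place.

12.1 years

t = ln(2) / ln(1 + 0.059) = 0.6931 / 0.057325 ≈ 12.09.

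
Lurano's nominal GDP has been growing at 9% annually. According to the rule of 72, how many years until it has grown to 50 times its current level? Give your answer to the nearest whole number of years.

roughly 45 years

At 9% it doubles every 72/9 ≈ 8.00 years.
Reaching 50× takes log₂(50) ≈ 5.64 doublings.
5.64 × 8.00 ≈ 45 years.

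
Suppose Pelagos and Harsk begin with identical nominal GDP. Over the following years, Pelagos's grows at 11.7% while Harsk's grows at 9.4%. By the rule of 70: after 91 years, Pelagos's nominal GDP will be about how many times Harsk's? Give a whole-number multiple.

about 8 times

Only the 2.3-point difference matters.
70/2.3 ≈ 30.43 years per doubling of the ratio; 91 years gives 2.99 doublings, so ≈ 8×.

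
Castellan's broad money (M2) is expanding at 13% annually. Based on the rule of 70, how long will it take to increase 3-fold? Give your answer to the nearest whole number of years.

At 13% it doubles every 70/13 ≈ 5.38 years.
Reaching 3× takes log₂(3) ≈ 1.58 doublings.
1.58 × 5.38 ≈ 9 years.

around 9 years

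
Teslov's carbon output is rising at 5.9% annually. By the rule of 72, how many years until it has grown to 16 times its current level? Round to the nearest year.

49 years

One doubling takes 72/5.9 = 12.20 years.
16× is 4 doublings, so 4 × 12.20 ≈ 49 years.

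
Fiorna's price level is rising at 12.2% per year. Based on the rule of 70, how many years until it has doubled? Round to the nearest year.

roughly 6 years

Doubling time ≈ 70 / 12.2 = 5.74 years.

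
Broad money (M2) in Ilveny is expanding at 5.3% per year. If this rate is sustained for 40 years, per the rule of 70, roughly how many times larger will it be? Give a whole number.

At 5.3% one doubling takes ≈ 13.21 years; 40 years is 3 of them, so ×8.

roughly 8 times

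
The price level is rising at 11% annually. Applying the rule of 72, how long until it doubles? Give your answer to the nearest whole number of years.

about 7 years

Doubling time ≈ 72 / 11 = 6.55 years.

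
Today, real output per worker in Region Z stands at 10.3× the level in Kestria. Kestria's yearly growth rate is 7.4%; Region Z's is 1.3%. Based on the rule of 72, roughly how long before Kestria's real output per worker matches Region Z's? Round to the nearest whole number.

approximately 40 years

The growth-rate gap is 7.4% − 1.3% = 6.1 percentage points.
So the ratio between them halves every 72/6.1 ≈ 11.80 years.
A 10.3× gap takes log₂(10.3) ≈ 3.36 halvings to close: 3.36 × 11.80 ≈ 40 years.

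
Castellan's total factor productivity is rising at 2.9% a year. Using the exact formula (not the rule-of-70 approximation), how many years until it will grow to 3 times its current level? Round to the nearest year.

38 years

t = ln(3) / ln(1 + 0.029) = 1.0986 / 0.028587 ≈ 38.43.
≈ 38 years.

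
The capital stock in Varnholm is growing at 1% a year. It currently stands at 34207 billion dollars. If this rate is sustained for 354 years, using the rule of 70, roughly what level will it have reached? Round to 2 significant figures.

around 1100000 billion dollars

It doubles every 70/1 ≈ 70.00 years, so 354 years is 5.06 doublings.
2^5.06 ≈ 33.36; 34207 × 33.36 ≈ 1100000 billion dollars.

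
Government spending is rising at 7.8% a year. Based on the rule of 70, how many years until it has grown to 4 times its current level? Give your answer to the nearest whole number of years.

approximately 18 years

At 7.8% it doubles every 70/7.8 ≈ 8.97 years.
Getting to 4× needs 2 doublings: 2 × 8.97 ≈ 18 years.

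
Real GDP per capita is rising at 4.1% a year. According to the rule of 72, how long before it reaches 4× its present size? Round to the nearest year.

Doubling time ≈ 72/4.1 = 17.56 years.
Getting to 4× needs 2 doublings: 2 × 17.56 ≈ 35 years.

roughly 35 years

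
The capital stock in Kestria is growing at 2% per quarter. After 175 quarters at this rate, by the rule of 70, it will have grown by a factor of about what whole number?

70/2 ≈ 35.00 quarters per doubling.
175 quarters fits 5 doublings: 2^5 = 32.

about 32 times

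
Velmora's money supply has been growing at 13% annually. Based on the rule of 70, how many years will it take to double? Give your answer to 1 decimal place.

At 13%, doubling takes about 70/13 = 5.38 years.

approximately 5.4 years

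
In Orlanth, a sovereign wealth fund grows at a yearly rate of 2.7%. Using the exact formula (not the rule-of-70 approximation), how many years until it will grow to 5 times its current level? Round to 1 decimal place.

60.4 years

t = ln(5) / ln(1 + 0.027) = 1.6094 / 0.026642 ≈ 60.41.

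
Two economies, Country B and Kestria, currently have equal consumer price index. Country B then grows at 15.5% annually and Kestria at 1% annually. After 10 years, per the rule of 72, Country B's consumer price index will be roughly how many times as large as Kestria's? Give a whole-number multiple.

≈ 4 times

Rate gap = 15.5% − 1% = 14.5 points.
The ratio doubles every 72/14.5 ≈ 4.97 years.
10/4.97 ≈ 2.01 doublings → ratio ≈ 2^2.01 ≈ 4.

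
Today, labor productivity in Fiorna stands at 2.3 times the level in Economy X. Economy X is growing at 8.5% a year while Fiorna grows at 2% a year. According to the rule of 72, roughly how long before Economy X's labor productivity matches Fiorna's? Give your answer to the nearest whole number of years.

What matters is the difference: 6.5 pp.
Rule of 72 on the gap: the ratio halves every 72/6.5 ≈ 11.08 years.
A 2.3 times gap takes log₂(2.3) ≈ 1.20 halvings to close: 1.20 × 11.08 ≈ 13 years.

13 years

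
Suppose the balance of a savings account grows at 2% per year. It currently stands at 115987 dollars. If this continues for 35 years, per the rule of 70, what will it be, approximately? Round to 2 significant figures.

Doubling time ≈ 70/2 = 35.00 years.
35 years is 35/35.00 ≈ 1.00 doublings, a factor of 2^1.00 ≈ 2.00.
115987 × 2.00 ≈ 230000 dollars.

roughly 230000 dollars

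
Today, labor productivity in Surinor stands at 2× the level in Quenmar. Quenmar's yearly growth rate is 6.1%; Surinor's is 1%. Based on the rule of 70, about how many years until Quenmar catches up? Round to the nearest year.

What matters is the difference: 5.1 pp.
Rule of 70 on the gap: the ratio halves every 70/5.1 ≈ 13.73 years.
A 2× gap closes after 1 halving: 1 × 13.73 ≈ 14 years.

about 14 years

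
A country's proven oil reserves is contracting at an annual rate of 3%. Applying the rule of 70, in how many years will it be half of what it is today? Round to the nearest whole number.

Falling at 3%, it halves about every 70/3 = 23.33 years.

23 years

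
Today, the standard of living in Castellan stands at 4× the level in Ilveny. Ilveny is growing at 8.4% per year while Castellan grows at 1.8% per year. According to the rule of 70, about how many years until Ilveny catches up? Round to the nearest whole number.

What matters is the difference: 6.6 pp.
Rule of 70 on the gap: the ratio halves every 70/6.6 ≈ 10.61 years.
A 4× gap closes after 2 halvings: 2 × 10.61 ≈ 21 years.

approximately 21 years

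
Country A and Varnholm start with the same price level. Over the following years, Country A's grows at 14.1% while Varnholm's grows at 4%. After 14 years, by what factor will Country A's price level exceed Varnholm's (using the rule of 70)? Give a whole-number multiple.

Rate gap = 14.1% − 4% = 10.1 points.
The ratio doubles every 70/10.1 ≈ 6.93 years.
14/6.93 ≈ 2.02 doublings → ratio ≈ 2^2.02 ≈ 4.

≈ 4 times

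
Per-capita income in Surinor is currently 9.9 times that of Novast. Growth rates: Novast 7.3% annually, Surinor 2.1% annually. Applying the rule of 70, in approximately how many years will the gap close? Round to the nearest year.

The growth-rate gap is 7.3% − 2.1% = 5.2 percentage points.
So the ratio between them halves every 70/5.2 ≈ 13.46 years.
A 9.9 times gap takes log₂(9.9) ≈ 3.31 halvings to close: 3.31 × 13.46 ≈ 45 years.

around 45 years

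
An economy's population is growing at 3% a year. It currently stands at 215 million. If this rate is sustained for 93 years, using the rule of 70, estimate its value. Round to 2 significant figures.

≈ 3400 million

Doubling time ≈ 70/3 = 23.33 years.
93 years is 93/23.33 ≈ 3.99 doublings, a factor of 2^3.99 ≈ 15.89.
215 × 15.89 ≈ 3400 million.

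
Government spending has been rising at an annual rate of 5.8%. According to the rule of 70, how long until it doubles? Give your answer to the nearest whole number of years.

At 5.8%, doubling takes about 70/5.8 = 12.07 years.

approximately 12 years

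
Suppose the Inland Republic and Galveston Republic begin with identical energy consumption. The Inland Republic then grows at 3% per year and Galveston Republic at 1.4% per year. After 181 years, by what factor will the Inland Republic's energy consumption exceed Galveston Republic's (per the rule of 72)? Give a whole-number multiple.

≈ 16 times

Only the 1.6-point difference matters.
72/1.6 ≈ 45.00 years per doubling of the ratio; 181 years gives 4.02 doublings, so ≈ 16×.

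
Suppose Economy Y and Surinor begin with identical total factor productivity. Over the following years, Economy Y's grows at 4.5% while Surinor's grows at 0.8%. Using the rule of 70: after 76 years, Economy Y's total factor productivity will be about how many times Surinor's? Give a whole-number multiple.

Economy Y pulls ahead at 3.7 pp per year, so the ratio doubles every 70/3.7 ≈ 18.92 years.
In 76 years that's 4.02 doublings: 2^4.02 ≈ 16.

approximately 16 times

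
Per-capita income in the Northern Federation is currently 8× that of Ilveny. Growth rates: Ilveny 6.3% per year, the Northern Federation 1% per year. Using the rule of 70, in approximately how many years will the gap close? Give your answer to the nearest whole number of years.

approximately 40 years

Ilveny gains on the Northern Federation at 6.3% − 1% = 5.3 points a year.
At that relative rate the gap halves every 70/5.3 ≈ 13.21 years.
An 8× gap closes after 3 halvings: 3 × 13.21 ≈ 40 years.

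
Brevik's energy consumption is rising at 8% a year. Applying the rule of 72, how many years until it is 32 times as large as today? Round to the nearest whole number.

At 8% it doubles every 72/8 ≈ 9.00 years.
32 = 2^5, so 5 doublings → 45 years.

approximately 45 years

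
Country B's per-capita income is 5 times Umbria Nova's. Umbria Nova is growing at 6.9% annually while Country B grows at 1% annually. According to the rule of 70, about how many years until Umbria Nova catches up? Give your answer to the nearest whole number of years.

The growth-rate gap is 6.9% − 1% = 5.9 percentage points.
So the ratio between them halves every 70/5.9 ≈ 11.86 years.
A 5 times gap takes log₂(5) ≈ 2.32 halvings to close: 2.32 × 11.86 ≈ 28 years.

≈ 28 years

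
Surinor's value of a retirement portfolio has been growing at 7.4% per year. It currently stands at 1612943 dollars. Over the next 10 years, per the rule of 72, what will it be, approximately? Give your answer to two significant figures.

≈ 3300000 dollars

It doubles every 72/7.4 ≈ 9.73 years, so 10 years is 1.03 doublings.
2^1.03 ≈ 2.04; 1612943 × 2.04 ≈ 3300000 dollars.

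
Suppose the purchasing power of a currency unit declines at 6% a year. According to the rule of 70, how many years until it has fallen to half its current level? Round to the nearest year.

Halving time ≈ 70 / 6 = 11.67 → 12 years.

approximately 12 years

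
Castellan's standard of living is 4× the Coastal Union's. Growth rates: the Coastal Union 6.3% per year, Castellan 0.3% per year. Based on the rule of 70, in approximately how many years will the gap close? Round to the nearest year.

23 years

The growth-rate gap is 6.3% − 0.3% = 6 percentage points.
So the ratio between them halves every 70/6 ≈ 11.67 years.
A 4× gap closes after 2 halvings: 2 × 11.67 ≈ 23 years.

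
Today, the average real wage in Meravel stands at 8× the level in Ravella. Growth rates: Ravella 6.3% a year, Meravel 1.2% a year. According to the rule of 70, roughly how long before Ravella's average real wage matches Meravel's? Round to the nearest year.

The growth-rate gap is 6.3% − 1.2% = 5.1 percentage points.
So the ratio between them halves every 70/5.1 ≈ 13.73 years.
An 8× gap closes after 3 halvings: 3 × 13.73 ≈ 41 years.

roughly 41 years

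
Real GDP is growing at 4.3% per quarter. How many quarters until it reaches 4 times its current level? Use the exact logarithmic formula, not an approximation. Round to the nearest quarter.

t = ln(4) / ln(1 + 0.043) = 1.3863 / 0.042101 ≈ 32.93.
≈ 33 quarters.

33 quarters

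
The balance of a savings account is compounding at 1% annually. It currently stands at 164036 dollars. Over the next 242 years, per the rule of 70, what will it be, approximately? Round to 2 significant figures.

≈ 1800000 dollars

It doubles every 70/1 ≈ 70.00 years, so 242 years is 3.46 doublings.
2^3.46 ≈ 11.00; 164036 × 11.00 ≈ 1800000 dollars.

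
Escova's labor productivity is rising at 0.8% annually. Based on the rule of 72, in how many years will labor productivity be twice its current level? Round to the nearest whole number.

Doubling time ≈ 72 / 0.8 = 90.00 years.

about 90 years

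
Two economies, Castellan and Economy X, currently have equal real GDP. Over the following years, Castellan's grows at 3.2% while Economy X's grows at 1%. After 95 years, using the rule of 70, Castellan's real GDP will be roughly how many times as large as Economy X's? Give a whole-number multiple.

Castellan pulls ahead at 2.2 pp per year, so the ratio doubles every 70/2.2 ≈ 31.82 years.
In 95 years that's 2.99 doublings: 2^2.99 ≈ 8.

about 8 times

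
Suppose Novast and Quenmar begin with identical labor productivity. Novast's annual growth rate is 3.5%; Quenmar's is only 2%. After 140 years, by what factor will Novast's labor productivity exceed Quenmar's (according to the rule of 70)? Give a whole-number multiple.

Rate gap = 3.5% − 2% = 1.5 points.
The ratio doubles every 70/1.5 ≈ 46.67 years.
140/46.67 ≈ 3.00 doublings → ratio ≈ 2^3.00 ≈ 8.

approximately 8 times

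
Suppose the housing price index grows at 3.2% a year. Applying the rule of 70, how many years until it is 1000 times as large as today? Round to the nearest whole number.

At 3.2% it doubles every 70/3.2 ≈ 21.88 years.
Reaching 1000× takes log₂(1000) ≈ 9.97 doublings.
9.97 × 21.88 ≈ 218 years.

218 years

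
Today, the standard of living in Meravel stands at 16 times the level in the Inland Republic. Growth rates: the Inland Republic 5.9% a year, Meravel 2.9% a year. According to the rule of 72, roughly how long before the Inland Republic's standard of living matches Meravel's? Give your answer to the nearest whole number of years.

the Inland Republic gains on Meravel at 5.9% − 2.9% = 3 points a year.
At that relative rate the gap halves every 72/3 ≈ 24.00 years.
A 16 times gap closes after 4 halvings: 4 × 24.00 ≈ 96 years.

≈ 96 years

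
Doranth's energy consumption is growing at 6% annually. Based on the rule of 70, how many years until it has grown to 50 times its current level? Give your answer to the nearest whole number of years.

Doubling time ≈ 70/6 = 11.67 years.
Reaching 50× takes log₂(50) ≈ 5.64 doublings.
5.64 × 11.67 ≈ 66 years.

about 66 years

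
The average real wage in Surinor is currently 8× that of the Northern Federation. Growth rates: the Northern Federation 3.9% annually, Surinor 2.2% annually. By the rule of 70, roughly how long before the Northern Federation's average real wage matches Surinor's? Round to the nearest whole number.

What matters is the difference: 1.7 pp.
Rule of 70 on the gap: the ratio halves every 70/1.7 ≈ 41.18 years.
An 8× gap closes after 3 halvings: 3 × 41.18 ≈ 124 years.

about 124 years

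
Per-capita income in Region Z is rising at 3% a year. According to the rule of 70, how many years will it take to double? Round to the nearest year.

Doubling time ≈ 70 / 3 = 23.33 years.

roughly 23 years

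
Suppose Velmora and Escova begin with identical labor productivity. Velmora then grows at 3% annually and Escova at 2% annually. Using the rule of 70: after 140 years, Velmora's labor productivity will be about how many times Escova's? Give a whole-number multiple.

about 4 times

Only the 1-point difference matters.
70/1 ≈ 70.00 years per doubling of the ratio; 140 years gives 2.00 doublings, so ≈ 4×.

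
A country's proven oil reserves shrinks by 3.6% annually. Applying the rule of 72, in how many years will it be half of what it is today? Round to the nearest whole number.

The rule works in reverse for decay: 72/3.6 ≈ 20.00 years to halve.

approximately 20 years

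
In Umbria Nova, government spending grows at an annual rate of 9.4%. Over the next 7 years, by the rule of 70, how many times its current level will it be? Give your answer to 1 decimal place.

Doubles every ≈ 7.45 years (70/9.4).
7 years is 0.94 doublings; 2^0.94 ≈ 1.9×.

approximately 1.9 times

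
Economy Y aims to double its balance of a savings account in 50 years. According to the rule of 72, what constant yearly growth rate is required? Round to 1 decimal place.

roughly 1.4%

72 / 50 ≈ 1.44, so about 1.4% per year.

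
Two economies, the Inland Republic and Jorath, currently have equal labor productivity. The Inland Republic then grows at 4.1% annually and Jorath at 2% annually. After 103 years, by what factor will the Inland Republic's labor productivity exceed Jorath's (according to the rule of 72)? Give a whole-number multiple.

the Inland Republic pulls ahead at 2.1 pp per year, so the ratio doubles every 72/2.1 ≈ 34.29 years.
In 103 years that's 3.00 doublings: 2^3.00 ≈ 8.

roughly 8 times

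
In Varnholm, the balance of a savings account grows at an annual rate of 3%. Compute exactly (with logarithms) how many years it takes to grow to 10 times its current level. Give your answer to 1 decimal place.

t = ln(10) / ln(1 + 0.03) = 2.3026 / 0.029559 ≈ 77.90.

77.9 years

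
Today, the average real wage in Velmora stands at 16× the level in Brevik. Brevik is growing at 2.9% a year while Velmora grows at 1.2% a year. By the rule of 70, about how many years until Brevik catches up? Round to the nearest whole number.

Brevik gains on Velmora at 2.9% − 1.2% = 1.7 points a year.
At that relative rate the gap halves every 70/1.7 ≈ 41.18 years.
A 16× gap closes after 4 halvings: 4 × 41.18 ≈ 165 years.

165 years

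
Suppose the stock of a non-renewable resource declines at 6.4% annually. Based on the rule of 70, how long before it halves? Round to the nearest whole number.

11 years

Halving time ≈ 70 / 6.4 = 10.94 → 11 years.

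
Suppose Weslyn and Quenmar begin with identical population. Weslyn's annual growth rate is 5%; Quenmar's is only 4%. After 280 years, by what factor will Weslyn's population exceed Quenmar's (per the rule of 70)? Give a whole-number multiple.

Rate gap = 5% − 4% = 1 point.
The ratio doubles every 70/1 ≈ 70.00 years.
280/70.00 ≈ 4.00 doublings → ratio ≈ 2^4.00 ≈ 16.

around 16 times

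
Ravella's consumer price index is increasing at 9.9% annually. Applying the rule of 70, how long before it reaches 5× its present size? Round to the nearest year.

around 16 years

At 9.9% it doubles every 70/9.9 ≈ 7.07 years.
Reaching 5× takes log₂(5) ≈ 2.32 doublings.
2.32 × 7.07 ≈ 16 years.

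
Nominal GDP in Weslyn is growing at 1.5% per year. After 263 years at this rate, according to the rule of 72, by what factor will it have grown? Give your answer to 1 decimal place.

44.6 times

Doubles every ≈ 48.00 years (72/1.5).
263 years is 5.48 doublings; 2^5.48 ≈ 44.6×.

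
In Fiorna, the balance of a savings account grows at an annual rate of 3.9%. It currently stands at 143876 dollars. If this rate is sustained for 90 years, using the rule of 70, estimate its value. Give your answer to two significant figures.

It doubles every 70/3.9 ≈ 17.95 years, so 90 years is 5.01 doublings.
2^5.01 ≈ 32.22; 143876 × 32.22 ≈ 4600000 dollars.

about 4600000 dollars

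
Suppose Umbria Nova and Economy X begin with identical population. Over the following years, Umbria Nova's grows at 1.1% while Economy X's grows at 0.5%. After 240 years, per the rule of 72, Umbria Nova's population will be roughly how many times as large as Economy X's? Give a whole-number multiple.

Umbria Nova pulls ahead at 0.6 pp per year, so the ratio doubles every 72/0.6 ≈ 120.00 years.
In 240 years that's 2.00 doublings: 2^2.00 ≈ 4.

roughly 4 times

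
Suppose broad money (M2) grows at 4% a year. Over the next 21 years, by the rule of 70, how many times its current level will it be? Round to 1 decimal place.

roughly 2.3 times

Doubling time ≈ 70/4 = 17.50 years.
21 years / 17.50 ≈ 1.20 doublings → factor 2^1.20 ≈ 2.3.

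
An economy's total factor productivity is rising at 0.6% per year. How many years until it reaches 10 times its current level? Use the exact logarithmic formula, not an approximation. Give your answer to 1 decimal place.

384.9 years

t = ln(10) / ln(1 + 0.006) = 2.3026 / 0.005982 ≈ 384.92.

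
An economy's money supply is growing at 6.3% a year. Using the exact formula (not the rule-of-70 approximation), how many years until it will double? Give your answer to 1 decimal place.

11.3 years

t = ln(2) / ln(1 + 0.063) = 0.6931 / 0.061095 ≈ 11.34.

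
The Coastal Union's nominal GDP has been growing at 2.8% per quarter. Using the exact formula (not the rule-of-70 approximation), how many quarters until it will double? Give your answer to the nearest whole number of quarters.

t = ln(2) / ln(1 + 0.028) = 0.6931 / 0.027615 ≈ 25.10.
≈ 25 quarters.

25 quarters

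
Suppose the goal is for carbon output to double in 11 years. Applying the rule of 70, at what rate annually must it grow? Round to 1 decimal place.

70 / 11 ≈ 6.36, so about 6.4% annually.

roughly 6.4%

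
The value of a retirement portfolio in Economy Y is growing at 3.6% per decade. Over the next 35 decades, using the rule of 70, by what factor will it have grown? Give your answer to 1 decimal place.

around 3.5 times

Doubles every ≈ 19.44 decades (70/3.6).
35 decades is 1.80 doublings; 2^1.80 ≈ 3.5×.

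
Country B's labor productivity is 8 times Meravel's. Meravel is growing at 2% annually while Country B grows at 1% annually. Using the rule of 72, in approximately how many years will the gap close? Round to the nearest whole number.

What matters is the difference: 1 pp.
Rule of 72 on the gap: the ratio halves every 72/1 ≈ 72.00 years.
An 8 times gap closes after 3 halvings: 3 × 72.00 ≈ 216 years.

216 years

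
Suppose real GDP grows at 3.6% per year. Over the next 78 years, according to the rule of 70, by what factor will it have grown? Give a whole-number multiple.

70/3.6 ≈ 19.44 years per doubling.
78 years fits 4 doublings: 2^4 = 16.

16 times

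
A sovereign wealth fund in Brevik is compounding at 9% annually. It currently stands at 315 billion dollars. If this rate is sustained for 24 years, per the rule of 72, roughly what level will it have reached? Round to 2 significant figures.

approximately 2500 billion dollars

Doubling time ≈ 72/9 = 8.00 years.
24 years is 24/8.00 ≈ 3.00 doublings, a factor of 2^3.00 ≈ 8.00.
315 × 8.00 ≈ 2500 billion dollars.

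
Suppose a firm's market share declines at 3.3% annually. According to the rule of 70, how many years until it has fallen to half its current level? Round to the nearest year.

Halving time ≈ 70 / 3.3 = 21.21 → 21 years.

≈ 21 years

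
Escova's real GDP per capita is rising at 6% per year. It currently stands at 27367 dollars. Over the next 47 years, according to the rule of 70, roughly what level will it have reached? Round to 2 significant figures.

about 450000 dollars

Doubling time ≈ 70/6 = 11.67 years.
47 years is 47/11.67 ≈ 4.03 doublings, a factor of 2^4.03 ≈ 16.34.
27367 × 16.34 ≈ 450000 dollars.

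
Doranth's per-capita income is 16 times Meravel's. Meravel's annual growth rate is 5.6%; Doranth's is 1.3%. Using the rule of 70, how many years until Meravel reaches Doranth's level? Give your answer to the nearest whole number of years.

Meravel gains on Doranth at 5.6% − 1.3% = 4.3 points a year.
At that relative rate the gap halves every 70/4.3 ≈ 16.28 years.
A 16 times gap closes after 4 halvings: 4 × 16.28 ≈ 65 years.

approximately 65 years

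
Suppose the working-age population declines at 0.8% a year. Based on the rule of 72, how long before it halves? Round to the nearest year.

Falling at 0.8%, it halves about every 72/0.8 = 90.00 years.

roughly 90 years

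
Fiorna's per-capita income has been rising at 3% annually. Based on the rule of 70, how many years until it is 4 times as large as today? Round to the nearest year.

One doubling takes 70/3 = 23.33 years.
4 = 2^2, so 2 doublings → 47 years.

approximately 47 years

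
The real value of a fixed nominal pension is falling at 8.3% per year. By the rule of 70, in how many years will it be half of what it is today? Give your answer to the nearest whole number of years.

≈ 8 years

Halving time ≈ 70 / 8.3 = 8.43 → 8 years.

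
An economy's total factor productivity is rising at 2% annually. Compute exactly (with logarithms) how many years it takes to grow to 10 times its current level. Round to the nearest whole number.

t = ln(10) / ln(1 + 0.02) = 2.3026 / 0.019803 ≈ 116.28.
≈ 116 years.

116 years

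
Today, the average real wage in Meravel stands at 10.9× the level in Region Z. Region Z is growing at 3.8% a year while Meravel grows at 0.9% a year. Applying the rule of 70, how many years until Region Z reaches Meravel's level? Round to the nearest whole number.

Region Z gains on Meravel at 3.8% − 0.9% = 2.9 points a year.
At that relative rate the gap halves every 70/2.9 ≈ 24.14 years.
A 10.9× gap takes log₂(10.9) ≈ 3.45 halvings to close: 3.45 × 24.14 ≈ 83 years.

83 years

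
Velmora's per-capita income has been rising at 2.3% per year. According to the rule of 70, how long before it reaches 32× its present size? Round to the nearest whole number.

approximately 152 years

One doubling takes 70/2.3 = 30.43 years.
32× is 5 doublings, so 5 × 30.43 ≈ 152 years.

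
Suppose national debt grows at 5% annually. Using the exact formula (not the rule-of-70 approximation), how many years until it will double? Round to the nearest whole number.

14 years

t = ln(2) / ln(1 + 0.05) = 0.6931 / 0.048790 ≈ 14.21.
≈ 14 years.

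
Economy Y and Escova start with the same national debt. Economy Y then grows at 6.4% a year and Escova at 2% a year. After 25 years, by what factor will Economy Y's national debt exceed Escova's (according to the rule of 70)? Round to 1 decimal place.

Only the 4.4-point difference matters.
70/4.4 ≈ 15.91 years per doubling of the ratio; 25 years gives 1.57 doublings, so ≈ 3.0×.

≈ 3.0 times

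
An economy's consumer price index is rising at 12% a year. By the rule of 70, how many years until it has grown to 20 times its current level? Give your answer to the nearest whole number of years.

≈ 25 years

At 12% it doubles every 70/12 ≈ 5.83 years.
Reaching 20× takes log₂(20) ≈ 4.32 doublings.
4.32 × 5.83 ≈ 25 years.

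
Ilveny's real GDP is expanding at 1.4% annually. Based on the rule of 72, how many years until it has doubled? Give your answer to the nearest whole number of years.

Doubling time ≈ 72 / 1.4 = 51.43 years.

≈ 51 years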